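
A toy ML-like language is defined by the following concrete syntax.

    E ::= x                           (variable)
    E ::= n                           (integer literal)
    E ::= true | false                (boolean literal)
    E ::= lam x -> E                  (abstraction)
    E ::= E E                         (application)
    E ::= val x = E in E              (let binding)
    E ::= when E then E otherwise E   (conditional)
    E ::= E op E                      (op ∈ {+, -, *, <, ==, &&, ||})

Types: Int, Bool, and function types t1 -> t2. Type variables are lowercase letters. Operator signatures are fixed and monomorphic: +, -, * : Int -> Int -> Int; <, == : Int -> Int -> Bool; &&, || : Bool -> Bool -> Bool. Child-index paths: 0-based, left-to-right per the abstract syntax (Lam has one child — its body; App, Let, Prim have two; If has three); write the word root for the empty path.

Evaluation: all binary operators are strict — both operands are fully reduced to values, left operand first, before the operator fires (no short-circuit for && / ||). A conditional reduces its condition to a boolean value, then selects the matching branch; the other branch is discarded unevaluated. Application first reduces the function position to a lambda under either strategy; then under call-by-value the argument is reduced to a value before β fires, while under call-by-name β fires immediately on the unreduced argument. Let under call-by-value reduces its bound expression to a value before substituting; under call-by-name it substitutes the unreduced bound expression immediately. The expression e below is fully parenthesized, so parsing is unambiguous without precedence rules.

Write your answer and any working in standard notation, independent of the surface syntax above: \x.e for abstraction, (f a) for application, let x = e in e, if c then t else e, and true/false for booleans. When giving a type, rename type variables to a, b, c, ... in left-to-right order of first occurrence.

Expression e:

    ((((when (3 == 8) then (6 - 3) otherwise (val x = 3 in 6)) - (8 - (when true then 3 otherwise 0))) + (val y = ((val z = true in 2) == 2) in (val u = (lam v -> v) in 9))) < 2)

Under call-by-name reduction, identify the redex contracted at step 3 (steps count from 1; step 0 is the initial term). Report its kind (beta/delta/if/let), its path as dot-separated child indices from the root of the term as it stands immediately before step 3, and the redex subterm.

Derivation:
step 0: ((((if (3 == 8) then (6 - 3) else (let x = 3 in 6)) - (8 - (if true then 3 else 0))) + (let y = ((let z = true in 2) == 2) in (let u = (\v.v) in 9))) < 2)
step 1: [delta@0.0.0.0] ((((if false then (6 - 3) else (let x = 3 in 6)) - (8 - (if true then 3 else 0))) + (let y = ((let z = true in 2) == 2) in (let u = (\v.v) in 9))) < 2)
step 2: [if@0.0.0] ((((let x = 3 in 6) - (8 - (if true then 3 else 0))) + (let y = ((let z = true in 2) == 2) in (let u = (\v.v) in 9))) < 2)
step 3: [let@0.0.0] (((6 - (8 - (if true then 3 else 0))) + (let y = ((let z = true in 2) == 2) in (let u = (\v.v) in 9))) < 2)

Answer: let at 0.0.0 : (let x = 3 in 6)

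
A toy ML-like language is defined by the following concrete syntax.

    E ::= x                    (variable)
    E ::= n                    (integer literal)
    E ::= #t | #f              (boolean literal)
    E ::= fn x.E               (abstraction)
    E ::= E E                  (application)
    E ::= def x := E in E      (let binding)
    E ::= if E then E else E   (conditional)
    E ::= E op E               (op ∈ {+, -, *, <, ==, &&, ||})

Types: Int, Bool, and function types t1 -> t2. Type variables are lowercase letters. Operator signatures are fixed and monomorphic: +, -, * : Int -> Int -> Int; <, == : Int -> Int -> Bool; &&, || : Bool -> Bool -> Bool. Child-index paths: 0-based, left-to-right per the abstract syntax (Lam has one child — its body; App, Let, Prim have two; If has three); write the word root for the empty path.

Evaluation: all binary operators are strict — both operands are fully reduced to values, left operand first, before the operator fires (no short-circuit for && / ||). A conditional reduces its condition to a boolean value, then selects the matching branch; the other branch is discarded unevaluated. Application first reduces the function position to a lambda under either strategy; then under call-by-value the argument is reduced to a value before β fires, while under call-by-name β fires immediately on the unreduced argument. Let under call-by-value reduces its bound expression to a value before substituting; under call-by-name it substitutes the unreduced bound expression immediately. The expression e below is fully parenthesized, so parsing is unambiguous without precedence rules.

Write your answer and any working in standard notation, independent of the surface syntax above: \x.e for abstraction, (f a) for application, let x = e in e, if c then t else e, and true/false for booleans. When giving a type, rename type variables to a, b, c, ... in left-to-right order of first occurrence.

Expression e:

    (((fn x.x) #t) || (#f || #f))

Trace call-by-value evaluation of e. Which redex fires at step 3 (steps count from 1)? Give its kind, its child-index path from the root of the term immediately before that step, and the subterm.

Answer: delta at root : (true || false)

Working:
step 0: (((\x.x) true) || (false || false))
step 1: [beta@0] (true || (false || false))
step 2: [delta@1] (true || false)
step 3: [delta@root] true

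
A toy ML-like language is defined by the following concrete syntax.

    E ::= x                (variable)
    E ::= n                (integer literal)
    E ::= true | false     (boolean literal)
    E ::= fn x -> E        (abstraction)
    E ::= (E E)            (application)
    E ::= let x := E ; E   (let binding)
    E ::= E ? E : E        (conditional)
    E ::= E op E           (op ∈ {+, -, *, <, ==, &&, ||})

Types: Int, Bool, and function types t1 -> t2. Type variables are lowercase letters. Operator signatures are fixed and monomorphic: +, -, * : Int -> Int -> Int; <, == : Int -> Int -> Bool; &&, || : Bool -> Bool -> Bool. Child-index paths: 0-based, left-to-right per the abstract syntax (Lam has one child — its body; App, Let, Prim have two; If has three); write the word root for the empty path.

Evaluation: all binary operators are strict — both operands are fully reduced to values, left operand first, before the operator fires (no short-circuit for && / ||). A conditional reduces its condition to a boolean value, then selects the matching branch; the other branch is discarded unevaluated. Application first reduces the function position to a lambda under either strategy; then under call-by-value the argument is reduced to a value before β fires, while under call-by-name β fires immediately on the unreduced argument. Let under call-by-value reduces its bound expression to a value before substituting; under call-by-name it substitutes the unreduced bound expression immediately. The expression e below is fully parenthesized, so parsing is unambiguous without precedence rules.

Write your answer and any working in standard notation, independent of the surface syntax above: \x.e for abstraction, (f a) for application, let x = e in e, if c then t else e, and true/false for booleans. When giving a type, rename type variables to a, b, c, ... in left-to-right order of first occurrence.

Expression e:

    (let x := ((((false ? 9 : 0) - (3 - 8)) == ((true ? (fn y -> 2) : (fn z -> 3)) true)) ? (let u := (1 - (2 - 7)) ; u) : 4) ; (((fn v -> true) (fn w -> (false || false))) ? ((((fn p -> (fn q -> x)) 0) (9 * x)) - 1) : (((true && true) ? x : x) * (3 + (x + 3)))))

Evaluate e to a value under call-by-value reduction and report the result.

Trace:
step 0: (let x = (if (((if false then 9 else 0) - (3 - 8)) == ((if true then (\y.2) else (\z.3)) true)) then (let u = (1 - (2 - 7)) in u) else 4) in (if ((\v.true) (\w.(false || false))) then ((((\p.(\q.x)) 0) (9 * x)) - 1) else ((if (true && true) then x else x) * (3 + (x + 3)))))
step 1: [if@0.0.0.0] (let x = (if ((0 - (3 - 8)) == ((if true then (\y.2) else (\z.3)) true)) then (let u = (1 - (2 - 7)) in u) else 4) in (if ((\v.true) (\w.(false || false))) then ((((\p.(\q.x)) 0) (9 * x)) - 1) else ((if (true && true) then x else x) * (3 + (x + 3)))))
step 2: [delta@0.0.0.1] (let x = (if ((0 - -5) == ((if true then (\y.2) else (\z.3)) true)) then (let u = (1 - (2 - 7)) in u) else 4) in (if ((\v.true) (\w.(false || false))) then ((((\p.(\q.x)) 0) (9 * x)) - 1) else ((if (true && true) then x else x) * (3 + (x + 3)))))
step 3: [delta@0.0.0] (let x = (if (5 == ((if true then (\y.2) else (\z.3)) true)) then (let u = (1 - (2 - 7)) in u) else 4) in (if ((\v.true) (\w.(false || false))) then ((((\p.(\q.x)) 0) (9 * x)) - 1) else ((if (true && true) then x else x) * (3 + (x + 3)))))
step 4: [if@0.0.1.0] (let x = (if (5 == ((\y.2) true)) then (let u = (1 - (2 - 7)) in u) else 4) in (if ((\v.true) (\w.(false || false))) then ((((\p.(\q.x)) 0) (9 * x)) - 1) else ((if (true && true) then x else x) * (3 + (x + 3)))))
step 5: [beta@0.0.1] (let x = (if (5 == 2) then (let u = (1 - (2 - 7)) in u) else 4) in (if ((\v.true) (\w.(false || false))) then ((((\p.(\q.x)) 0) (9 * x)) - 1) else ((if (true && true) then x else x) * (3 + (x + 3)))))
step 6: [delta@0.0] (let x = (if false then (let u = (1 - (2 - 7)) in u) else 4) in (if ((\v.true) (\w.(false || false))) then ((((\p.(\q.x)) 0) (9 * x)) - 1) else ((if (true && true) then x else x) * (3 + (x + 3)))))
step 7: [if@0] (let x = 4 in (if ((\v.true) (\w.(false || false))) then ((((\p.(\q.x)) 0) (9 * x)) - 1) else ((if (true && true) then x else x) * (3 + (x + 3)))))
step 8: [let@root] (if ((\v.true) (\w.(false || false))) then ((((\p.(\q.4)) 0) (9 * 4)) - 1) else ((if (true && true) then 4 else 4) * (3 + (4 + 3))))
step 9: [beta@0] (if true then ((((\p.(\q.4)) 0) (9 * 4)) - 1) else ((if (true && true) then 4 else 4) * (3 + (4 + 3))))
step 10: [if@root] ((((\p.(\q.4)) 0) (9 * 4)) - 1)
step 11: [beta@0.0] (((\q.4) (9 * 4)) - 1)
step 12: [delta@0.1] (((\q.4) 36) - 1)
step 13: [beta@0] (4 - 1)
step 14: [delta@root] 3

Answer: 3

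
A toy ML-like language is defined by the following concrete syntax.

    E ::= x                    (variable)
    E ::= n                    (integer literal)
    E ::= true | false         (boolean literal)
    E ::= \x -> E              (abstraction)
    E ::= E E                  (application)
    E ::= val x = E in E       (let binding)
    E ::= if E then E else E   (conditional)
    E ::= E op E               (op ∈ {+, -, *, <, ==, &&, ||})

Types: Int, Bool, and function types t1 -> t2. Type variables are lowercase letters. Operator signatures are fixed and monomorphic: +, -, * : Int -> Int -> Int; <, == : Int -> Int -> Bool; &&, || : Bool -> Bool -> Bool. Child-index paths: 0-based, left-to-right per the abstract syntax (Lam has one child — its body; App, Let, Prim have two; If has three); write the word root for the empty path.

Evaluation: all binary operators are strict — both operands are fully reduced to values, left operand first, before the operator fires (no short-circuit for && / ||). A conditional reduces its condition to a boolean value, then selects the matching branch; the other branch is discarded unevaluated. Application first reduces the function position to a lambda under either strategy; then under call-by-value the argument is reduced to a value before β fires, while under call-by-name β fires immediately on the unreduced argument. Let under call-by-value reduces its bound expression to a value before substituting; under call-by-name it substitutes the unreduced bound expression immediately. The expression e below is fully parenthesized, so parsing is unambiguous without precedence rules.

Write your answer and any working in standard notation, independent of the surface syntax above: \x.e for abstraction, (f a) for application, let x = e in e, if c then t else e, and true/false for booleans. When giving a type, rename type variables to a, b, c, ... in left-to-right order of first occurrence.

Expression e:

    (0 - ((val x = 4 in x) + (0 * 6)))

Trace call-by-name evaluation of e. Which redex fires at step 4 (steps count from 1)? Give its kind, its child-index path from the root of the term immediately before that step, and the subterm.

Derivation:
step 0: (0 - ((let x = 4 in x) + (0 * 6)))
step 1: [let@1.0] (0 - (4 + (0 * 6)))
step 2: [delta@1.1] (0 - (4 + 0))
step 3: [delta@1] (0 - 4)
step 4: [delta@root] -4

Answer: delta at root : (0 - 4)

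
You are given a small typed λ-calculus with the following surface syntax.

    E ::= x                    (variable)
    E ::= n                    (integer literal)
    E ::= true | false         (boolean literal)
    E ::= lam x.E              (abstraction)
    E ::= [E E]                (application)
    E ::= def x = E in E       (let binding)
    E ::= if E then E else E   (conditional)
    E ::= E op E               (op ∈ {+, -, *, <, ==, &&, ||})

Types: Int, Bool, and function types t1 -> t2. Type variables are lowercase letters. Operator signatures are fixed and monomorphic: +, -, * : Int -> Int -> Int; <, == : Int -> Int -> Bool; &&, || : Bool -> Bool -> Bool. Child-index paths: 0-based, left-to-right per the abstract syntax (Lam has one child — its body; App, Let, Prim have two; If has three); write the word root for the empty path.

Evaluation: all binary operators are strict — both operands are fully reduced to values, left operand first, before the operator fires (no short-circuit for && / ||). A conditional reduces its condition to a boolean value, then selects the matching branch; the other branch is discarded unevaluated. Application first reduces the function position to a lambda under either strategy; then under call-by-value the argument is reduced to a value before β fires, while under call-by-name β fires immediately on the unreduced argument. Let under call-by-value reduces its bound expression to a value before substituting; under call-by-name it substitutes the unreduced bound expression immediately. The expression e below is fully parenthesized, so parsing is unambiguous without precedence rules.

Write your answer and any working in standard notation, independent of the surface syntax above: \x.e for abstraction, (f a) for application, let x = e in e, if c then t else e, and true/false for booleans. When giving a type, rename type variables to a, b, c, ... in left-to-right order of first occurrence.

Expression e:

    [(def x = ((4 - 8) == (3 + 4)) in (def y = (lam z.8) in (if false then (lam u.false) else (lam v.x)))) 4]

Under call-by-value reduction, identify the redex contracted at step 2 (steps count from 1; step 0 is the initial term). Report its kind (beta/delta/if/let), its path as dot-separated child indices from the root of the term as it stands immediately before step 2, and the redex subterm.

Derivation:
step 0: ((let x = ((4 - 8) == (3 + 4)) in (let y = (\z.8) in (if false then (\u.false) else (\v.x)))) 4)
step 1: [delta@0.0.0] ((let x = (-4 == (3 + 4)) in (let y = (\z.8) in (if false then (\u.false) else (\v.x)))) 4)
step 2: [delta@0.0.1] ((let x = (-4 == 7) in (let y = (\z.8) in (if false then (\u.false) else (\v.x)))) 4)

Answer: delta at 0.0.1 : (3 + 4)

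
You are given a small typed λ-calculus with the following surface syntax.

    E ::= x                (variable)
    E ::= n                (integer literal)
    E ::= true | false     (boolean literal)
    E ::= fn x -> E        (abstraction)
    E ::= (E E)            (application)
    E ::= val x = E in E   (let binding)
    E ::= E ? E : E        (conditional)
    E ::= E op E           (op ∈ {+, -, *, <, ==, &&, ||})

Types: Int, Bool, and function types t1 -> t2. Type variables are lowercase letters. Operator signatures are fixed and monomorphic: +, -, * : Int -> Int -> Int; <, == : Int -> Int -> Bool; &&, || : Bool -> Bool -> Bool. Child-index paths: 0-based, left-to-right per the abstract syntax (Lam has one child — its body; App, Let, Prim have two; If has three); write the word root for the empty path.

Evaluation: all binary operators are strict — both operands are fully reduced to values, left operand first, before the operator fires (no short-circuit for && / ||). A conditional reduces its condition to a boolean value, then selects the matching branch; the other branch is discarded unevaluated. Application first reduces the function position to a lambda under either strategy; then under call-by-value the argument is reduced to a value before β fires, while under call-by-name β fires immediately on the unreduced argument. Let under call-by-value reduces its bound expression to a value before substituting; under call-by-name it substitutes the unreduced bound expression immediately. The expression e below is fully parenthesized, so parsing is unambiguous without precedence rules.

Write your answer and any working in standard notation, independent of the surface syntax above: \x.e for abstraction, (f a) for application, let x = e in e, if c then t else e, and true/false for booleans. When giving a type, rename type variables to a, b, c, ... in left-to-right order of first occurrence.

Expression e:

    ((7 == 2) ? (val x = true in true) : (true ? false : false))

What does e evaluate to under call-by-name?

Answer: false

Trace:
step 0: (if (7 == 2) then (let x = true in true) else (if true then false else false))
step 1: [delta@0] (if false then (let x = true in true) else (if true then false else false))
step 2: [if@root] (if true then false else false)
step 3: [if@root] false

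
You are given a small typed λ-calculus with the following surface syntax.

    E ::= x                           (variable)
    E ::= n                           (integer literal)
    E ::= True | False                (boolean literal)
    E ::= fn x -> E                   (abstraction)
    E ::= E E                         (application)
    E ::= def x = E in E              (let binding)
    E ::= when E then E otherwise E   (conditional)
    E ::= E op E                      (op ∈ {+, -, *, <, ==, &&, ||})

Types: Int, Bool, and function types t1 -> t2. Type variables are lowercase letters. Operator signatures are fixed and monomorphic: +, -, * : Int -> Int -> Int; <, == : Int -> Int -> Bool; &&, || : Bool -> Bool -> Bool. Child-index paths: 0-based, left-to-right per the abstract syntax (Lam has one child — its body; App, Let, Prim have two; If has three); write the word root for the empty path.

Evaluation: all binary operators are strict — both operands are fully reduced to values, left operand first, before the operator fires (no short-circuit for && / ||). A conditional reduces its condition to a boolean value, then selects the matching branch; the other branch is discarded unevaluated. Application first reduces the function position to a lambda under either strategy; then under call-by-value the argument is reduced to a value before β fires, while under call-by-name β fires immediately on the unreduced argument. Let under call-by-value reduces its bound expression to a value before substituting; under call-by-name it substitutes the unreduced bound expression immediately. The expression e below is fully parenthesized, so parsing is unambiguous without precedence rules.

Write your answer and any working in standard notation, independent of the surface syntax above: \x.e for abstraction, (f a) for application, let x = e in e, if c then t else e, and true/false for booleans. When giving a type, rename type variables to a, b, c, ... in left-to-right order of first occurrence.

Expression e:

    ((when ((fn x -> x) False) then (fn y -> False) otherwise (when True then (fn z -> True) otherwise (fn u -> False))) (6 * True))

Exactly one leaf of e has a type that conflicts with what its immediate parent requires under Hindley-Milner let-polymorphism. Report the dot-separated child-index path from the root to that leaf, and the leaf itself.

Answer: 1.1 : true

Trace:
x : a
\x._ : a -> a
  unify a -> a ~ Bool -> b
  unify a ~ Bool
  unify Bool ~ b
_ _ : Bool
  unify Bool ~ Bool
\y._ : c -> Bool
  unify Bool ~ Bool
\z._ : d -> Bool
\u._ : e -> Bool
  unify d -> Bool ~ e -> Bool
  unify d ~ e
  unify Bool ~ Bool
  unify c -> Bool ~ e -> Bool
  unify c ~ e
  unify Bool ~ Bool
  unify Int ~ Int
  unify Bool ~ Int
  FAIL: mismatch Bool ~ Int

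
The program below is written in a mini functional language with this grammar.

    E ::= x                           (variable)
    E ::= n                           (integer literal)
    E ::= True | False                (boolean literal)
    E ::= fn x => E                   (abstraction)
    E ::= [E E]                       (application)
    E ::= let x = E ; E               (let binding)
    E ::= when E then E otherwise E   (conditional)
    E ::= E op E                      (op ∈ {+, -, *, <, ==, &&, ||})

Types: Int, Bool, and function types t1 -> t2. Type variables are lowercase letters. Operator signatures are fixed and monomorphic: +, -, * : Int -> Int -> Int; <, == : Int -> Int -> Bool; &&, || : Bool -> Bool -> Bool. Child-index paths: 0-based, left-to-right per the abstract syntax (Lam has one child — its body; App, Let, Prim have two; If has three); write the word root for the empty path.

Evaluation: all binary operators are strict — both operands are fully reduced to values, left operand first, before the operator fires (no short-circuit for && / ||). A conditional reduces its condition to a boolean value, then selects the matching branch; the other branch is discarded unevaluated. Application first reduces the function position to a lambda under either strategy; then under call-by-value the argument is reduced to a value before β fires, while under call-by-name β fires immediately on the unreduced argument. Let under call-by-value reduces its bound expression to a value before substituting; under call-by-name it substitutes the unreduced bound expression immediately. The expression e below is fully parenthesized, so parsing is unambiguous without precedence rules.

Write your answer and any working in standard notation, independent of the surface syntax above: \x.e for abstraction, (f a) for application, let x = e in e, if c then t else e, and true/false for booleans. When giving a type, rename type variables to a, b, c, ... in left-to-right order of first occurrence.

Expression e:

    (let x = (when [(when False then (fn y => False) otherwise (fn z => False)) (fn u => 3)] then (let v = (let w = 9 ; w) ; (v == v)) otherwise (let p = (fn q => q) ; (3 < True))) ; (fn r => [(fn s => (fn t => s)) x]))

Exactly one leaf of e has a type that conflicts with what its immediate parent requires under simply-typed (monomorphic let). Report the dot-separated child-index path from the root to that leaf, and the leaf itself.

Working:
  unify Bool ~ Bool
\y._ : a -> Bool
\z._ : b -> Bool
  unify a -> Bool ~ b -> Bool
  unify a ~ b
  unify Bool ~ Bool
\u._ : c -> Int
  unify b -> Bool ~ (c -> Int) -> d
  unify b ~ c -> Int
  unify Bool ~ d
_ _ : Bool
  unify Bool ~ Bool
let w : Int
w : Int
let v : Int
v : Int
  unify Int ~ Int
v : Int
  unify Int ~ Int
q : e
\q._ : e -> e
let p : e -> e
  unify Int ~ Int
  unify Bool ~ Int
  FAIL: mismatch Bool ~ Int

Answer: 0.2.1.1 : true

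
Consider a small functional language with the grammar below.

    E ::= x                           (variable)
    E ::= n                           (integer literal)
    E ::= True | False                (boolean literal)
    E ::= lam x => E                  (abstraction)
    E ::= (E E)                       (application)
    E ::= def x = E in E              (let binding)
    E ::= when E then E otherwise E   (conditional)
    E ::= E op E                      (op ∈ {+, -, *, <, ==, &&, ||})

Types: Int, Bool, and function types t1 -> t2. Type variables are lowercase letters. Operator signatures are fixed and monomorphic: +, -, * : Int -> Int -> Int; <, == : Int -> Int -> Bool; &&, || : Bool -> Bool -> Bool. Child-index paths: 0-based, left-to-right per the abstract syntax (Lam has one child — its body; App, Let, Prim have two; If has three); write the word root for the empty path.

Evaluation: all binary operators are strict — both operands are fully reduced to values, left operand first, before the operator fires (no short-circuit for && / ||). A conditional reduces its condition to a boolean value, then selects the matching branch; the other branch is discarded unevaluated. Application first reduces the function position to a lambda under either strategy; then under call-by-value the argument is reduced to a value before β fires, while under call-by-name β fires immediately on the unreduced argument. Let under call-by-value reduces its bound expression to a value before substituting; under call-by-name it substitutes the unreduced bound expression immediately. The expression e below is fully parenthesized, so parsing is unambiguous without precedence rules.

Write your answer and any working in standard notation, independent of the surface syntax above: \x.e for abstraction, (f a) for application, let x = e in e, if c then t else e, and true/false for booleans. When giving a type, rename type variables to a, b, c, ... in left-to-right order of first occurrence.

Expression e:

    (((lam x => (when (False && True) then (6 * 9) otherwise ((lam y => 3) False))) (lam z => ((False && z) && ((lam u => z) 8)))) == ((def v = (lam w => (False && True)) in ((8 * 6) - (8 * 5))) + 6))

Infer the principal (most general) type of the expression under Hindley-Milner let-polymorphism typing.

Working:
  unify Bool ~ Bool
  unify Bool ~ Bool
  unify Bool ~ Bool
  unify Int ~ Int
  unify Int ~ Int
\y._ : b -> Int
  unify b -> Int ~ Bool -> c
  unify b ~ Bool
  unify Int ~ c
_ _ : Int
  unify Int ~ Int
\x._ : a -> Int
  unify Bool ~ Bool
z : d
  unify d ~ Bool
  unify Bool ~ Bool
z : Bool
\u._ : e -> Bool
  unify e -> Bool ~ Int -> f
  unify e ~ Int
  unify Bool ~ f
_ _ : Bool
  unify Bool ~ Bool
\z._ : Bool -> Bool
  unify a -> Int ~ (Bool -> Bool) -> g
  unify a ~ Bool -> Bool
  unify Int ~ g
_ _ : Int
  unify Int ~ Int
  unify Bool ~ Bool
  unify Bool ~ Bool
\w._ : h -> Bool
let v : forall. h -> Bool
  unify Int ~ Int
  unify Int ~ Int
  unify Int ~ Int
  unify Int ~ Int
  unify Int ~ Int
  unify Int ~ Int
  unify Int ~ Int
  unify Int ~ Int
  unify Int ~ Int

Answer: Bool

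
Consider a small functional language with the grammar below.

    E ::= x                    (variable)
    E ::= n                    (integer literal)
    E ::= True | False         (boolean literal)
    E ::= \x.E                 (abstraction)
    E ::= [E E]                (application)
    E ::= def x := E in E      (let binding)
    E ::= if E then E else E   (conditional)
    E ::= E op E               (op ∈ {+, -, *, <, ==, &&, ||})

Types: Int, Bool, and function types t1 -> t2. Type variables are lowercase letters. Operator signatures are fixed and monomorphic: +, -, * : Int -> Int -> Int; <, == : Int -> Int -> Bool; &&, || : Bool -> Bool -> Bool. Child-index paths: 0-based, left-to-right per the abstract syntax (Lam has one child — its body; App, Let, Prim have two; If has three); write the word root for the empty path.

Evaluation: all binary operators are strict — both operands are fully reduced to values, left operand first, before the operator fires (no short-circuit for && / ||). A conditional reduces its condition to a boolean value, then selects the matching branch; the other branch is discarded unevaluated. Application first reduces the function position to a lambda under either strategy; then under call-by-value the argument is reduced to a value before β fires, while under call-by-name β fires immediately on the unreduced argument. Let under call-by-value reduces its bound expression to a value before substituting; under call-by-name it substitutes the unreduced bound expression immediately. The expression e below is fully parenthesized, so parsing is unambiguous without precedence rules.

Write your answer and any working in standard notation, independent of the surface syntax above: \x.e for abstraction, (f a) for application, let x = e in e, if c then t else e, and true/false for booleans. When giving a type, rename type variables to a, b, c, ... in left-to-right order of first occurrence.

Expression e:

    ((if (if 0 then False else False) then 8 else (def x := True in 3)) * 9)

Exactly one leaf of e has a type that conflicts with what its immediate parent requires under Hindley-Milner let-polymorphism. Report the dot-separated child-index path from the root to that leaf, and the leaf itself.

Answer: 0.0.0 : 0

Working:
  unify Int ~ Bool
  FAIL: mismatch Int ~ Bool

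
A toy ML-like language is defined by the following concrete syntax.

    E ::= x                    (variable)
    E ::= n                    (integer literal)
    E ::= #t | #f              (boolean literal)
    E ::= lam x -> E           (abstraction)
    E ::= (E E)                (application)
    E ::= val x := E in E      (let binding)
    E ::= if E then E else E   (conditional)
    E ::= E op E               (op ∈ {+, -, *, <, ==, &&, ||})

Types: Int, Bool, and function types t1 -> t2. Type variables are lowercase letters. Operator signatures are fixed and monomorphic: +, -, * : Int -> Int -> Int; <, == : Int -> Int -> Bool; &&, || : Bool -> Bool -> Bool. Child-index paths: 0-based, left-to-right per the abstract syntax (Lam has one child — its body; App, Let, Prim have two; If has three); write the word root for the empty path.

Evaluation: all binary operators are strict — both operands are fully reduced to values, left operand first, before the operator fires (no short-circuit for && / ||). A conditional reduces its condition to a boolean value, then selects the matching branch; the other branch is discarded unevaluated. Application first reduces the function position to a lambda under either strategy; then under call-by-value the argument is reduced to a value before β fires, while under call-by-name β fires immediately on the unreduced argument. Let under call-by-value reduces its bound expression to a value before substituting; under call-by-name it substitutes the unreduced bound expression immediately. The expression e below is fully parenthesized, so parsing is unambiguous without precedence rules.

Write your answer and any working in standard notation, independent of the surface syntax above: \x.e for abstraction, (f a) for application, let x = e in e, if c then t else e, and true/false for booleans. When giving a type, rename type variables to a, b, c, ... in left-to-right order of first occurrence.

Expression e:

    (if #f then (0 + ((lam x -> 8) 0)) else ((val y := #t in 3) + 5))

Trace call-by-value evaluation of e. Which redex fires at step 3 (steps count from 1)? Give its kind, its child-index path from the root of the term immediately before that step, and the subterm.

Derivation:
step 0: (if false then (0 + ((\x.8) 0)) else ((let y = true in 3) + 5))
step 1: [if@root] ((let y = true in 3) + 5)
step 2: [let@0] (3 + 5)
step 3: [delta@root] 8

Answer: delta at root : (3 + 5)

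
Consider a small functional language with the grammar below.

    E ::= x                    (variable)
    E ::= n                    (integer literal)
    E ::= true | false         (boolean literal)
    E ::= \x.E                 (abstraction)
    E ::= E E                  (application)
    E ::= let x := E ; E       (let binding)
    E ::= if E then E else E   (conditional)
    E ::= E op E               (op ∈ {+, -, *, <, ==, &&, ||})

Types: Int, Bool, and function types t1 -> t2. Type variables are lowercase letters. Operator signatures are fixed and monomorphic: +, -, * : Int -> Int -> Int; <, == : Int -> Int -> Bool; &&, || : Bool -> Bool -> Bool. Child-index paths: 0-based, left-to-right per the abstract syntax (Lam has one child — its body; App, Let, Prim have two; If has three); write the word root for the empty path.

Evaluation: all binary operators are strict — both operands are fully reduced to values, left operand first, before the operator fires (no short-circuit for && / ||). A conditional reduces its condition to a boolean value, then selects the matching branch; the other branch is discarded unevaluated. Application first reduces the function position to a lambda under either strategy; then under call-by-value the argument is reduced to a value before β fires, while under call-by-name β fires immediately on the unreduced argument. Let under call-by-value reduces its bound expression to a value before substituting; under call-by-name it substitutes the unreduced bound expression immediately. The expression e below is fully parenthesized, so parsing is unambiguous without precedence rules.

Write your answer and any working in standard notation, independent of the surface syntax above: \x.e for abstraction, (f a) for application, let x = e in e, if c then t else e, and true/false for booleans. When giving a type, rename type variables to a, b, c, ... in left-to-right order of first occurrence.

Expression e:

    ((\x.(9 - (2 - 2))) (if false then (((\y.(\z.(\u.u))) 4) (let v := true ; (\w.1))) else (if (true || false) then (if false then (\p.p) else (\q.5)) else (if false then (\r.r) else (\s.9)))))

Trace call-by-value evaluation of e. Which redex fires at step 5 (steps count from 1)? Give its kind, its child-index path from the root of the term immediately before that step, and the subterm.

Answer: beta at root : ((\x.(9 - (2 - 2))) (\q.5))

Trace:
step 0: ((\x.(9 - (2 - 2))) (if false then (((\y.(\z.(\u.u))) 4) (let v = true in (\w.1))) else (if (true || false) then (if false then (\p.p) else (\q.5)) else (if false then (\r.r) else (\s.9)))))
step 1: [if@1] ((\x.(9 - (2 - 2))) (if (true || false) then (if false then (\p.p) else (\q.5)) else (if false then (\r.r) else (\s.9))))
step 2: [delta@1.0] ((\x.(9 - (2 - 2))) (if true then (if false then (\p.p) else (\q.5)) else (if false then (\r.r) else (\s.9))))
step 3: [if@1] ((\x.(9 - (2 - 2))) (if false then (\p.p) else (\q.5)))
step 4: [if@1] ((\x.(9 - (2 - 2))) (\q.5))
step 5: [beta@root] (9 - (2 - 2))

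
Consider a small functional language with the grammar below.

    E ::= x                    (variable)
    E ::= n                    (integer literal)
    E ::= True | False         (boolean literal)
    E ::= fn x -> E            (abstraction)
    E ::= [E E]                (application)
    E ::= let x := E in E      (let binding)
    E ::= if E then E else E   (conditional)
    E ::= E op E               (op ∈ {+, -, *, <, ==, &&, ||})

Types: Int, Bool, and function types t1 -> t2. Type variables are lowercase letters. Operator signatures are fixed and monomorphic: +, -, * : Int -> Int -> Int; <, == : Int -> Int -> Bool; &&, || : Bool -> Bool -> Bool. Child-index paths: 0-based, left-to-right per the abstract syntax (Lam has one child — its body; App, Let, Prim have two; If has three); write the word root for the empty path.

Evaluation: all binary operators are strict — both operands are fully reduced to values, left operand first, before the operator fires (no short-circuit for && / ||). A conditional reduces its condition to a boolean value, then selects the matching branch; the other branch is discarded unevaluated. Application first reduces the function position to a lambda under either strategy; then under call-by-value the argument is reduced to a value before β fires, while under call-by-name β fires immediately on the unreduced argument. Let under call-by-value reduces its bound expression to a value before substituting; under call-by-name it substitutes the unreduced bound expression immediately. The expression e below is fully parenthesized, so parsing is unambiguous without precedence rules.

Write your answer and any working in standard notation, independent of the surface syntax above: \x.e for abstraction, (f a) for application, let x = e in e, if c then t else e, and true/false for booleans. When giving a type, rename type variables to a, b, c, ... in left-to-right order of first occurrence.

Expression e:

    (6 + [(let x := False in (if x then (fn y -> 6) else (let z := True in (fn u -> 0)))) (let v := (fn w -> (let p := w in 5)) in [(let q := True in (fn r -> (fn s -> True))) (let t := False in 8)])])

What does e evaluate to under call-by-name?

Answer: 6

Trace:
step 0: (6 + ((let x = false in (if x then (\y.6) else (let z = true in (\u.0)))) (let v = (\w.(let p = w in 5)) in ((let q = true in (\r.(\s.true))) (let t = false in 8)))))
step 1: [let@1.0] (6 + ((if false then (\y.6) else (let z = true in (\u.0))) (let v = (\w.(let p = w in 5)) in ((let q = true in (\r.(\s.true))) (let t = false in 8)))))
step 2: [if@1.0] (6 + ((let z = true in (\u.0)) (let v = (\w.(let p = w in 5)) in ((let q = true in (\r.(\s.true))) (let t = false in 8)))))
step 3: [let@1.0] (6 + ((\u.0) (let v = (\w.(let p = w in 5)) in ((let q = true in (\r.(\s.true))) (let t = false in 8)))))
step 4: [beta@1] (6 + 0)
step 5: [delta@root] 6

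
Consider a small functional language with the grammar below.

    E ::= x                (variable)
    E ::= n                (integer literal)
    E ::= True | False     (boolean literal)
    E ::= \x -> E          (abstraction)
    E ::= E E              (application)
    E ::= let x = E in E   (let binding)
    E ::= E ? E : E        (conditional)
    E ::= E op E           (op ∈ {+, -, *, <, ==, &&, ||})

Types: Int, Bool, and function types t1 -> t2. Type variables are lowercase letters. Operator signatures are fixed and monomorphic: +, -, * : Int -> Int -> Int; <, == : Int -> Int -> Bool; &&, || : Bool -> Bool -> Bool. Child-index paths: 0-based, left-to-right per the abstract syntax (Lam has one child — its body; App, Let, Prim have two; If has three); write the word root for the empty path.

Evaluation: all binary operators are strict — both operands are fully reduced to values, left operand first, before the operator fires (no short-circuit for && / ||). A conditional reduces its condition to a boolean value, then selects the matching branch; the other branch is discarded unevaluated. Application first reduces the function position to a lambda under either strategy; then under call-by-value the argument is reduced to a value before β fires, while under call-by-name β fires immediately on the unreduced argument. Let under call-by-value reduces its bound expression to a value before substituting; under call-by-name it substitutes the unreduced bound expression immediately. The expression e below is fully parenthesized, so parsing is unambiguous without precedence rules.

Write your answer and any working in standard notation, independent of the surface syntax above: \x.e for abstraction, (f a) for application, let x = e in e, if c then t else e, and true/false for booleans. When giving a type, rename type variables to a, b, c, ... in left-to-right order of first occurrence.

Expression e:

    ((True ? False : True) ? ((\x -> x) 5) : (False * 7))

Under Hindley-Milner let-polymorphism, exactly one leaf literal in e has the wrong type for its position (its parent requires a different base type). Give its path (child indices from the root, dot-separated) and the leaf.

Answer: 2.0 : false

Working:
  unify Bool ~ Bool
  unify Bool ~ Bool
  unify Bool ~ Bool
x : a
\x._ : a -> a
  unify a -> a ~ Int -> b
  unify a ~ Int
  unify Int ~ b
_ _ : Int
  unify Bool ~ Int
  FAIL: mismatch Bool ~ Int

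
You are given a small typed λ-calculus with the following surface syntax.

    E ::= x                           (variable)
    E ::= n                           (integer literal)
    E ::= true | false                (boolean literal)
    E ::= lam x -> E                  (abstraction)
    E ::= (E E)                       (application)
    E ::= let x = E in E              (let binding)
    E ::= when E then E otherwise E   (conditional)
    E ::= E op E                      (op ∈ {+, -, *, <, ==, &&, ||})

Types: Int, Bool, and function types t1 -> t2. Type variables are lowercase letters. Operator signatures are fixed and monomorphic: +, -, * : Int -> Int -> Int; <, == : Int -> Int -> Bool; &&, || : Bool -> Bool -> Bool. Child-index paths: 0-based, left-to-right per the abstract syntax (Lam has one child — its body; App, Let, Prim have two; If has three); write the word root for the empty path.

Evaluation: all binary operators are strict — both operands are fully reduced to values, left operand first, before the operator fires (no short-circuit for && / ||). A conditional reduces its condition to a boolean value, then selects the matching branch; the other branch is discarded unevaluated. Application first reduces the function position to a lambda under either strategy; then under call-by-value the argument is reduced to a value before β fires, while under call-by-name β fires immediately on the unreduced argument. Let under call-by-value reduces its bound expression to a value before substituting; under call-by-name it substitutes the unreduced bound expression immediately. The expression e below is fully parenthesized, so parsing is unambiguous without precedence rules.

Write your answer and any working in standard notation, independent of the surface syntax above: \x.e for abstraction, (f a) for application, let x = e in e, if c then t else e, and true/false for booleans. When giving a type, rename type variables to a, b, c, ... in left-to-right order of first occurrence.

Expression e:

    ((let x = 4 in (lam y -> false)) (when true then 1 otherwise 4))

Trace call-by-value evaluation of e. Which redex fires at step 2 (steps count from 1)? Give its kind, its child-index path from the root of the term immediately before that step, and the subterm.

Answer: if at 1 : (if true then 1 else 4)

Working:
step 0: ((let x = 4 in (\y.false)) (if true then 1 else 4))
step 1: [let@0] ((\y.false) (if true then 1 else 4))
step 2: [if@1] ((\y.false) 1)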